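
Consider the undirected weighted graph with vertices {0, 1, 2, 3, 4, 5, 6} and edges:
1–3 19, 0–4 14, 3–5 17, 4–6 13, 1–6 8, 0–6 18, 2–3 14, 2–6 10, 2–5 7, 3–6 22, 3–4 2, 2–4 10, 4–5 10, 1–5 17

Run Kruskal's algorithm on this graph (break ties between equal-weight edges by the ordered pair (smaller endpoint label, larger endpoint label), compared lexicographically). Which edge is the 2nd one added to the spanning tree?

Kruskal: consider edges lightest-first.
3–4 (2): add. Components now {0} {1} {2} {3,4} {5} {6}
2–5 (7): add. Components now {0} {1} {2,5} {3,4} {6}
1–6 (8): add. Components now {0} {1,6} {2,5} {3,4}
2–4 (10): add. Components now {0} {1,6} {2,3,4,5}
2–6 (10): add. Components now {0} {1,2,3,4,5,6}
4–5 (10): skip — 4 and 5 already connected.
4–6 (13): skip — 4 and 6 already connected.
0–4 (14): add. Components now {0,1,2,3,4,5,6}
The 2nd edge added is 2–5.

2-5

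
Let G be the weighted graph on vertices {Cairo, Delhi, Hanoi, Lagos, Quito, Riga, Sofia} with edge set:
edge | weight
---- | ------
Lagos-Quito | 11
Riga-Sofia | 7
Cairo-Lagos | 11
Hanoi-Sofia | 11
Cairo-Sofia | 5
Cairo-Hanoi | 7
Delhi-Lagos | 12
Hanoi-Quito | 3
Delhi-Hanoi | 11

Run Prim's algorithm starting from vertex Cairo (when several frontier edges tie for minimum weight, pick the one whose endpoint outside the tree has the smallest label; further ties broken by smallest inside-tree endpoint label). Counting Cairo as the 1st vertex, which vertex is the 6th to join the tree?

Prim, starting at Cairo.
Step 1: cheapest edge leaving the tree is Cairo-Sofia (5); add Sofia.
Step 2: cheapest edge leaving the tree is Cairo-Hanoi (7); add Hanoi.
Step 3: cheapest edge leaving the tree is Hanoi-Quito (3); add Quito.
Step 4: cheapest edge leaving the tree is Riga-Sofia (7); add Riga.
Step 5: cheapest edge leaving the tree is Delhi-Hanoi (11); add Delhi.
Step 6: cheapest edge leaving the tree is Cairo-Lagos (11); add Lagos.
Vertex order: Cairo, Sofia, Hanoi, Quito, Riga, Delhi, Lagos. The 6th vertex is Delhi.

Delhi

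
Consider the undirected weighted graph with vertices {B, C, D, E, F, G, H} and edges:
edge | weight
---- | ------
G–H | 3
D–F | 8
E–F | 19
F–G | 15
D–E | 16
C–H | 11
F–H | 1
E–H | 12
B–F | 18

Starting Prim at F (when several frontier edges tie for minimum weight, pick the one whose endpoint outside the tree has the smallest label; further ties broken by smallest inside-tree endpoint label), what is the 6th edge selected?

Prim, starting at F.
Step 1: cheapest edge leaving the tree is F–H (1); add H.
Step 2: cheapest edge leaving the tree is G–H (3); add G.
Step 3: cheapest edge leaving the tree is D–F (8); add D.
Step 4: cheapest edge leaving the tree is C–H (11); add C.
Step 5: cheapest edge leaving the tree is E–H (12); add E.
Step 6: cheapest edge leaving the tree is B–F (18); add B.
The 6th edge added is B–F.

B-F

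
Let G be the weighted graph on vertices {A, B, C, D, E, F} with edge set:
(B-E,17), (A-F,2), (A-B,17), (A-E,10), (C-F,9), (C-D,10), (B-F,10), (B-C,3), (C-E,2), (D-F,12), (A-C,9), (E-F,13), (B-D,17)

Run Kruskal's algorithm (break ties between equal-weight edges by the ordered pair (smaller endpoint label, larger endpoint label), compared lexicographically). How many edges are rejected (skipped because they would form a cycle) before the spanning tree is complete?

Kruskal: consider edges lightest-first.
A-F (2): add — endpoints in different components.
C-E (2): add — endpoints in different components.
B-C (3): add — endpoints in different components.
A-C (9): add — endpoints in different components.
C-F (9): skip — C and F already connected.
A-E (10): skip — A and E already connected.
B-F (10): skip — B and F already connected.
C-D (10): add — endpoints in different components.
Edges rejected before the tree was complete: 3.

3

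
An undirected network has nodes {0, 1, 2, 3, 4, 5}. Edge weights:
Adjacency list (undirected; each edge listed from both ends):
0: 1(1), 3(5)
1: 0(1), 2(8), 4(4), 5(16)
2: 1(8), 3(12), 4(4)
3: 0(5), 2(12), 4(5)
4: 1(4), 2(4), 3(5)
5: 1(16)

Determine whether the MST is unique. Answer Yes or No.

Kruskal's algorithm — process edges by increasing weight (ties by edge label):
0–1 (1): add. Components now {0,1} {2} {3} {4} {5}
1–4 (4): add. Components now {0,1,4} {2} {3} {5}
2–4 (4): add. Components now {0,1,2,4} {3} {5}
0–3 (5): add. Components now {0,1,2,3,4} {5}
3–4 (5): skip — 3 and 4 already connected.
1–2 (8): skip — 1 and 2 already connected.
2–3 (12): skip — 2 and 3 already connected.
1–5 (16): add. Components now {0,1,2,3,4,5}
Non-tree edge 3–4 has weight 5, equal to the heaviest edge on its tree cycle — swapping gives another MST of the same weight. Not unique.

No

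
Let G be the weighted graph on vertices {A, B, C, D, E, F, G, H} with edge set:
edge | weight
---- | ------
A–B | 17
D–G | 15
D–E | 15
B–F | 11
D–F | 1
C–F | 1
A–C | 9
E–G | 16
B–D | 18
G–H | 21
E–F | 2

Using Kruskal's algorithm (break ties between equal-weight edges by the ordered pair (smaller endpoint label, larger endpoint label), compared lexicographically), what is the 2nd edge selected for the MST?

Kruskal's algorithm — process edges by increasing weight (ties by edge label):
C–F (1): add — endpoints in different components.
D–F (1): add — endpoints in different components.
E–F (2): add — endpoints in different components.
A–C (9): add — endpoints in different components.
B–F (11): add — endpoints in different components.
D–E (15): skip — D and E already connected.
D–G (15): add — endpoints in different components.
E–G (16): skip — E and G already connected.
A–B (17): skip — A and B already connected.
B–D (18): skip — B and D already connected.
G–H (21): add — endpoints in different components.
The 2nd edge added is D–F.

D-F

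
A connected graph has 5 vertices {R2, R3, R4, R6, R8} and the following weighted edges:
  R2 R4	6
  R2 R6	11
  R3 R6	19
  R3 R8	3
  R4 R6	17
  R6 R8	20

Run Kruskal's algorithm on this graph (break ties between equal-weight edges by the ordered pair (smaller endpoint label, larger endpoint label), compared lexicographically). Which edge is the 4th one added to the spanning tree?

Kruskal: consider edges lightest-first.
R3 R8 (3): add — endpoints in different components.
R2 R4 (6): add — endpoints in different components.
R2 R6 (11): add — endpoints in different components.
R4 R6 (17): skip — R6 and R4 already connected.
R3 R6 (19): add — endpoints in different components.
The 4th edge added is R3 R6.

R3-R6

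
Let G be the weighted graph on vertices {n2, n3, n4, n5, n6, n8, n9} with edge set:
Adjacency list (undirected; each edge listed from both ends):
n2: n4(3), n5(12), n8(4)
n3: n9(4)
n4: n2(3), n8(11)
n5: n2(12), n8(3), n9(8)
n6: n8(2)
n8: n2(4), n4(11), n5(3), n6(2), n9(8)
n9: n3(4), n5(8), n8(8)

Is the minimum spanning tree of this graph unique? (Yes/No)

Sort edges by weight, then run Kruskal:
n6 n8 (2): add. Components now {n9} {n2} {n4} {n3} {n6,n8} {n5}
n2 n4 (3): add. Components now {n9} {n2,n4} {n3} {n6,n8} {n5}
n5 n8 (3): add. Components now {n9} {n2,n4} {n3} {n5,n6,n8}
n2 n8 (4): add. Components now {n9} {n2,n4,n5,n6,n8} {n3}
n3 n9 (4): add. Components now {n3,n9} {n2,n4,n5,n6,n8}
n5 n9 (8): add. Components now {n2,n3,n4,n5,n6,n8,n9}
Non-tree edge n8 n9 has weight 8, equal to the heaviest edge on its tree cycle — swapping gives another MST of the same weight. Not unique.

No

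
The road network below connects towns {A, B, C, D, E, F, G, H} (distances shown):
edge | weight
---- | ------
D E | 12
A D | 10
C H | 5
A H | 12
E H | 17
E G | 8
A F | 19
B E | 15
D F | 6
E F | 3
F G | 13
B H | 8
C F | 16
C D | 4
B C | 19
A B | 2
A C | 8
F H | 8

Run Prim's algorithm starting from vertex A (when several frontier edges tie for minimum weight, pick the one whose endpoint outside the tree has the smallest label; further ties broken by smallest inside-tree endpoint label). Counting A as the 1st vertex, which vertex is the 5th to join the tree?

H

Prim's algorithm from A:
Step 1: cheapest edge leaving the tree is A B (2); add B.
Step 2: cheapest edge leaving the tree is A C (8); add C.
Step 3: cheapest edge leaving the tree is C D (4); add D.
Step 4: cheapest edge leaving the tree is C H (5); add H.
Step 5: cheapest edge leaving the tree is D F (6); add F.
Step 6: cheapest edge leaving the tree is E F (3); add E.
Step 7: cheapest edge leaving the tree is E G (8); add G.
Vertex order: A, B, C, D, H, F, E, G. The 5th vertex is H.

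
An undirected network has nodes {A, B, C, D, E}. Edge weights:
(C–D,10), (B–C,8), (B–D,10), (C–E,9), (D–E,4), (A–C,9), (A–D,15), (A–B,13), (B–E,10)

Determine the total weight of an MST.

Prim's algorithm from A:
Step 1: frontier [A–C 9, A–B 13, A–D 15] → take A–C (9); add C.
Step 2: frontier [A–B 13, A–D 15, B–C 8, C–E 9, C–D 10] → take B–C (8); add B.
Step 3: frontier [A–D 15, B–D 10, B–E 10, C–E 9, C–D 10] → take C–E (9); add E.
Step 4: frontier [A–D 15, B–D 10, C–D 10, D–E 4] → take D–E (4); add D.
MST edges: A–C, B–C, C–E, D–E; total weight 9+8+9+4 = 30.

30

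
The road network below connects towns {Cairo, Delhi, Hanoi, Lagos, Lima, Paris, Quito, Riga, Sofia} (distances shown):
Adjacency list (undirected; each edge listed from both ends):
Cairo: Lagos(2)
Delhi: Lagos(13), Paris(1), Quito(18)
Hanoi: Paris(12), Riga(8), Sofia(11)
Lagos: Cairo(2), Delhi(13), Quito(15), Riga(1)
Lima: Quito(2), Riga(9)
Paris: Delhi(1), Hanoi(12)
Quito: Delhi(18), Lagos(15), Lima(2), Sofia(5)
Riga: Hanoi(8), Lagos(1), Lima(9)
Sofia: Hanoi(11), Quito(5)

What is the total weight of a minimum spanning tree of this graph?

40

Kruskal's algorithm — process edges by increasing weight (ties by edge label):
Delhi-Paris (1): add — endpoints in different components.
Lagos-Riga (1): add — endpoints in different components.
Cairo-Lagos (2): add — endpoints in different components.
Lima-Quito (2): add — endpoints in different components.
Quito-Sofia (5): add — endpoints in different components.
Hanoi-Riga (8): add — endpoints in different components.
Lima-Riga (9): add — endpoints in different components.
Hanoi-Sofia (11): skip — Hanoi and Sofia already connected.
Hanoi-Paris (12): add — endpoints in different components.
MST edges: Delhi-Paris, Lagos-Riga, Cairo-Lagos, Lima-Quito, Quito-Sofia, Hanoi-Riga, Lima-Riga, Hanoi-Paris; total weight 1+1+2+2+5+8+9+12 = 40.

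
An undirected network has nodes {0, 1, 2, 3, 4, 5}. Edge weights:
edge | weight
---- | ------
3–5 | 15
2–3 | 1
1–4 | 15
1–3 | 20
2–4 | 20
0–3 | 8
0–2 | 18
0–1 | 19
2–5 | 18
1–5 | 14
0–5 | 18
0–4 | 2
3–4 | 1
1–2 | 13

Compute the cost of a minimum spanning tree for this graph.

31

Kruskal: consider edges lightest-first.
2–3 (1): add — endpoints in different components.
3–4 (1): add — endpoints in different components.
0–4 (2): add — endpoints in different components.
0–3 (8): skip — 0 and 3 already connected.
1–2 (13): add — endpoints in different components.
1–5 (14): add — endpoints in different components.
MST edges: 2–3, 3–4, 0–4, 1–2, 1–5; total weight 1+1+2+13+14 = 31.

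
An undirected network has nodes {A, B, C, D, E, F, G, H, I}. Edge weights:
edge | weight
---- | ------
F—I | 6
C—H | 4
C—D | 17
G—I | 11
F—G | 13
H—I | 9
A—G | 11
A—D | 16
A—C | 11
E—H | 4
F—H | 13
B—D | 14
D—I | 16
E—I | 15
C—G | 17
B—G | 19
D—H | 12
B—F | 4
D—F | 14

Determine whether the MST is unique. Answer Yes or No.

Kruskal's algorithm — process edges by increasing weight (ties by edge label):
B—F (4): add — endpoints in different components.
C—H (4): add — endpoints in different components.
E—H (4): add — endpoints in different components.
F—I (6): add — endpoints in different components.
H—I (9): add — endpoints in different components.
A—C (11): add — endpoints in different components.
A—G (11): add — endpoints in different components.
G—I (11): skip — G and I already connected.
D—H (12): add — endpoints in different components.
Non-tree edge G—I has weight 11, equal to the heaviest edge on its tree cycle — swapping gives another MST of the same weight. Not unique.

No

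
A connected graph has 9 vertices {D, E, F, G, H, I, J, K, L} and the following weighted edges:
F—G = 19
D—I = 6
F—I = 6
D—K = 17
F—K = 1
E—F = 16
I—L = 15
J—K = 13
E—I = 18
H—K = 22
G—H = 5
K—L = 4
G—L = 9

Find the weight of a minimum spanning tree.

Grow the tree from F using Prim:
Step 1: frontier [F—K 1, F—I 6, E—F 16, F—G 19] → take F—K (1); add K.
Step 2: frontier [F—I 6, E—F 16, F—G 19, K—L 4, J—K 13, D—K 17, H—K 22] → take K—L (4); add L.
Step 3: frontier [F—I 6, E—F 16, F—G 19, J—K 13, D—K 17, H—K 22, G—L 9, I—L 15] → take F—I (6); add I.
Step 4: frontier [E—F 16, F—G 19, D—I 6, E—I 18, J—K 13, D—K 17, H—K 22, G—L 9] → take D—I (6); add D.
Step 5: frontier [E—F 16, F—G 19, E—I 18, J—K 13, H—K 22, G—L 9] → take G—L (9); add G.
Step 6: frontier [E—F 16, G—H 5, E—I 18, J—K 13, H—K 22] → take G—H (5); add H.
Step 7: frontier [E—F 16, E—I 18, J—K 13] → take J—K (13); add J.
Step 8: frontier [E—F 16, E—I 18] → take E—F (16); add E.
MST edges: F—K, K—L, F—I, D—I, G—L, G—H, J—K, E—F; total weight 1+4+6+6+9+5+13+16 = 60.

60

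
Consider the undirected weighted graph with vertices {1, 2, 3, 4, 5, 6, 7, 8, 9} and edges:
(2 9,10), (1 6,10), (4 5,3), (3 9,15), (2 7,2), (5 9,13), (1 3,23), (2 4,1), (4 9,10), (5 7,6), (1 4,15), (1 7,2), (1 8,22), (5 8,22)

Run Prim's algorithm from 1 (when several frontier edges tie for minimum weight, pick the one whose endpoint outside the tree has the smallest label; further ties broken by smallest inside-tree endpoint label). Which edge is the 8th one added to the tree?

Grow the tree from 1 using Prim:
Step 1: cheapest edge leaving the tree is 1 7 (2); add 7.
Step 2: cheapest edge leaving the tree is 2 7 (2); add 2.
Step 3: cheapest edge leaving the tree is 2 4 (1); add 4.
Step 4: cheapest edge leaving the tree is 4 5 (3); add 5.
Step 5: cheapest edge leaving the tree is 1 6 (10); add 6.
Step 6: cheapest edge leaving the tree is 2 9 (10); add 9.
Step 7: cheapest edge leaving the tree is 3 9 (15); add 3.
Step 8: cheapest edge leaving the tree is 1 8 (22); add 8.
The 8th edge added is 1 8.

1-8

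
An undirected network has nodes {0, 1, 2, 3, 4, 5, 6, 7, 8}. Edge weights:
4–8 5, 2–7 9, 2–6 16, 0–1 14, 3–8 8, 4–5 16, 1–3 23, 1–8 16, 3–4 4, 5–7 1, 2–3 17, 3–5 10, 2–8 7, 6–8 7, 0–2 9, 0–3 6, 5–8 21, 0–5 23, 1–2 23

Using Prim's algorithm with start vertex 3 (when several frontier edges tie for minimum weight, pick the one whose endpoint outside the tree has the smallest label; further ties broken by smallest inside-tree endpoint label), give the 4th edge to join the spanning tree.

2-8

Grow the tree from 3 using Prim:
Step 1: cheapest edge leaving the tree is 3–4 (4); add 4.
Step 2: cheapest edge leaving the tree is 4–8 (5); add 8.
Step 3: cheapest edge leaving the tree is 0–3 (6); add 0.
Step 4: cheapest edge leaving the tree is 2–8 (7); add 2.
Step 5: cheapest edge leaving the tree is 6–8 (7); add 6.
Step 6: cheapest edge leaving the tree is 2–7 (9); add 7.
Step 7: cheapest edge leaving the tree is 5–7 (1); add 5.
Step 8: cheapest edge leaving the tree is 0–1 (14); add 1.
The 4th edge added is 2–8.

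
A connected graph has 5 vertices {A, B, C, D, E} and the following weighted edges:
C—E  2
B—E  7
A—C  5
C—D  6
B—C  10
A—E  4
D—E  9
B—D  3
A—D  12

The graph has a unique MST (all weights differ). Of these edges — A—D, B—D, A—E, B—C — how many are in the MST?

Kruskal's algorithm — process edges by increasing weight (ties by edge label):
C—E (2): add — endpoints in different components.
B—D (3): add — endpoints in different components.
A—E (4): add — endpoints in different components.
A—C (5): skip — A and C already connected.
C—D (6): add — endpoints in different components.
MST edge set: {C—E, B—D, A—E, C—D}.
Of the listed edges, {B—D, A—E} are in the MST → 2.

2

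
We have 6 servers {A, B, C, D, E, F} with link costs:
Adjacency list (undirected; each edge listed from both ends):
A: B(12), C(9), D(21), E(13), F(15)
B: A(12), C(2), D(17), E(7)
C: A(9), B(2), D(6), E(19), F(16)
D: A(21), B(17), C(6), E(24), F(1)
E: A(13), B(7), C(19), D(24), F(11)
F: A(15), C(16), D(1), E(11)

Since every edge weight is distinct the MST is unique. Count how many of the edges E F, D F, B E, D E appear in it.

2

Kruskal: consider edges lightest-first.
D F (1): add — endpoints in different components.
B C (2): add — endpoints in different components.
C D (6): add — endpoints in different components.
B E (7): add — endpoints in different components.
A C (9): add — endpoints in different components.
MST edge set: {D F, B C, C D, B E, A C}.
Of the listed edges, {D F, B E} are in the MST → 2.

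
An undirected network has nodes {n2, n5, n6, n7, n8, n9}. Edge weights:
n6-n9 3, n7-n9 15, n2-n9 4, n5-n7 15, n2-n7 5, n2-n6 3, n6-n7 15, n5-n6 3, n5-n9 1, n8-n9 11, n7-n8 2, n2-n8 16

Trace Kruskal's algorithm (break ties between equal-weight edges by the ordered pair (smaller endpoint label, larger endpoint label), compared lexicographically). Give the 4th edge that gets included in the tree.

Kruskal: consider edges lightest-first.
n5-n9 (1): add — endpoints in different components.
n7-n8 (2): add — endpoints in different components.
n2-n6 (3): add — endpoints in different components.
n5-n6 (3): add — endpoints in different components.
n6-n9 (3): skip — n6 and n9 already connected.
n2-n9 (4): skip — n2 and n9 already connected.
n2-n7 (5): add — endpoints in different components.
The 4th edge added is n5-n6.

n5-n6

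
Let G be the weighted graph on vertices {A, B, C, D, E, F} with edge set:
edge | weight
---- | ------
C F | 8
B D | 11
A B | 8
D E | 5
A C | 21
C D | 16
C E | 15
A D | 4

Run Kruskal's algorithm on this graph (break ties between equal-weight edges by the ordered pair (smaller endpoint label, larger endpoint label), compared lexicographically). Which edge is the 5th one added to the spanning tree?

C-E

Kruskal's algorithm — process edges by increasing weight (ties by edge label):
A D (4): add. Components now {A,D} {B} {C} {E} {F}
D E (5): add. Components now {A,D,E} {B} {C} {F}
A B (8): add. Components now {A,B,D,E} {C} {F}
C F (8): add. Components now {A,B,D,E} {C,F}
B D (11): skip — B and D already connected.
C E (15): add. Components now {A,B,C,D,E,F}
The 5th edge added is C E.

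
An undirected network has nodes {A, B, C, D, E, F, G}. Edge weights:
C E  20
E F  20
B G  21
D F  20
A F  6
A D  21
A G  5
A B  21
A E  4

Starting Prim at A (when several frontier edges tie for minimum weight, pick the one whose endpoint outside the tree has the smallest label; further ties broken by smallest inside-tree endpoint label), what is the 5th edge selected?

Prim's algorithm from A:
Step 1: cheapest edge leaving the tree is A E (4); add E.
Step 2: cheapest edge leaving the tree is A G (5); add G.
Step 3: cheapest edge leaving the tree is A F (6); add F.
Step 4: cheapest edge leaving the tree is C E (20); add C.
Step 5: cheapest edge leaving the tree is D F (20); add D.
Step 6: cheapest edge leaving the tree is A B (21); add B.
The 5th edge added is D F.

D-F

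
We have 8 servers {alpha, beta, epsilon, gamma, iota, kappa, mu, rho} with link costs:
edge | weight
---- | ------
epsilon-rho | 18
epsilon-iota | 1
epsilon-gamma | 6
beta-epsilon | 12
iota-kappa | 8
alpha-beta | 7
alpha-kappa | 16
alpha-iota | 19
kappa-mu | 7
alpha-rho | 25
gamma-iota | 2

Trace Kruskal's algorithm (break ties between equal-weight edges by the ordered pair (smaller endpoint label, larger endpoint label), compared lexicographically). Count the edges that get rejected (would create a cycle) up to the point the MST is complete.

Kruskal: consider edges lightest-first.
epsilon-iota (1): add — endpoints in different components.
gamma-iota (2): add — endpoints in different components.
epsilon-gamma (6): skip — epsilon and gamma already connected.
alpha-beta (7): add — endpoints in different components.
kappa-mu (7): add — endpoints in different components.
iota-kappa (8): add — endpoints in different components.
beta-epsilon (12): add — endpoints in different components.
alpha-kappa (16): skip — kappa and alpha already connected.
epsilon-rho (18): add — endpoints in different components.
Edges rejected before the tree was complete: 2.

2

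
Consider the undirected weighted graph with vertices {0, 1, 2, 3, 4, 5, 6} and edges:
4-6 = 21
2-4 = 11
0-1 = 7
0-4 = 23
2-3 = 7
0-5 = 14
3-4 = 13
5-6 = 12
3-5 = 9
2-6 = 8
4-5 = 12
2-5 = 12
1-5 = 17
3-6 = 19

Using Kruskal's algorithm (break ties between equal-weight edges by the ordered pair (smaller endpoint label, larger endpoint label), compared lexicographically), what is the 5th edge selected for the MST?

Sort edges by weight, then run Kruskal:
0-1 (7): add — endpoints in different components.
2-3 (7): add — endpoints in different components.
2-6 (8): add — endpoints in different components.
3-5 (9): add — endpoints in different components.
2-4 (11): add — endpoints in different components.
2-5 (12): skip — 2 and 5 already connected.
4-5 (12): skip — 4 and 5 already connected.
5-6 (12): skip — 5 and 6 already connected.
3-4 (13): skip — 3 and 4 already connected.
0-5 (14): add — endpoints in different components.
The 5th edge added is 2-4.

2-4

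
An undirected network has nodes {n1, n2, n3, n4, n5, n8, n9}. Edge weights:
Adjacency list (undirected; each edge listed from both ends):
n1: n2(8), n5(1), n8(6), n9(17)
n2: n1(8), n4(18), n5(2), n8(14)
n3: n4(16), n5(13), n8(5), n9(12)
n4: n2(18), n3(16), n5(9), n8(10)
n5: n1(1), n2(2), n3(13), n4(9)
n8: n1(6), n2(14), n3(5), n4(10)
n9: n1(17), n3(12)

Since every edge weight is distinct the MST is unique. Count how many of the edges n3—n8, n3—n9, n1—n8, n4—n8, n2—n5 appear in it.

4

Sort edges by weight, then run Kruskal:
n1—n5 (1): add — endpoints in different components.
n2—n5 (2): add — endpoints in different components.
n3—n8 (5): add — endpoints in different components.
n1—n8 (6): add — endpoints in different components.
n1—n2 (8): skip — n2 and n1 already connected.
n4—n5 (9): add — endpoints in different components.
n4—n8 (10): skip — n4 and n8 already connected.
n3—n9 (12): add — endpoints in different components.
MST edge set: {n1—n5, n2—n5, n3—n8, n1—n8, n4—n5, n3—n9}.
Of the listed edges, {n3—n8, n3—n9, n1—n8, n2—n5} are in the MST → 4.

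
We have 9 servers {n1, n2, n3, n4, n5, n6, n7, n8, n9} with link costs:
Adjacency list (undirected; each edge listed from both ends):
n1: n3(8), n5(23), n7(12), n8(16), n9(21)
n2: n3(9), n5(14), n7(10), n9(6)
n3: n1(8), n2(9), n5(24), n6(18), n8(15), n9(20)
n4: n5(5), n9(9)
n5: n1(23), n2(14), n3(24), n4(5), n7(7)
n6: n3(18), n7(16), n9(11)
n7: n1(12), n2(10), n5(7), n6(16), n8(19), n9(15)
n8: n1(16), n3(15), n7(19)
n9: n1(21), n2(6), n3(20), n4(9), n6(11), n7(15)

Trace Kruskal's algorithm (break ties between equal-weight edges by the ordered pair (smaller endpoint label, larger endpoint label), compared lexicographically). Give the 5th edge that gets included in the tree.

n2-n3

Kruskal: consider edges lightest-first.
n4-n5 (5): add — endpoints in different components.
n2-n9 (6): add — endpoints in different components.
n5-n7 (7): add — endpoints in different components.
n1-n3 (8): add — endpoints in different components.
n2-n3 (9): add — endpoints in different components.
n4-n9 (9): add — endpoints in different components.
n2-n7 (10): skip — n7 and n2 already connected.
n6-n9 (11): add — endpoints in different components.
n1-n7 (12): skip — n1 and n7 already connected.
n2-n5 (14): skip — n2 and n5 already connected.
n3-n8 (15): add — endpoints in different components.
The 5th edge added is n2-n3.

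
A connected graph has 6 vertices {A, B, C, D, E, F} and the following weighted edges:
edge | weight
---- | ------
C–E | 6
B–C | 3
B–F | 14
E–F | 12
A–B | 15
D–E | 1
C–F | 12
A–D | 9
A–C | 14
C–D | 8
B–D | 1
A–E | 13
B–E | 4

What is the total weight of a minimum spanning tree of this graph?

Sort edges by weight, then run Kruskal:
B–D (1): add — endpoints in different components.
D–E (1): add — endpoints in different components.
B–C (3): add — endpoints in different components.
B–E (4): skip — B and E already connected.
C–E (6): skip — C and E already connected.
C–D (8): skip — C and D already connected.
A–D (9): add — endpoints in different components.
C–F (12): add — endpoints in different components.
MST edges: B–D, D–E, B–C, A–D, C–F; total weight 1+1+3+9+12 = 26.

26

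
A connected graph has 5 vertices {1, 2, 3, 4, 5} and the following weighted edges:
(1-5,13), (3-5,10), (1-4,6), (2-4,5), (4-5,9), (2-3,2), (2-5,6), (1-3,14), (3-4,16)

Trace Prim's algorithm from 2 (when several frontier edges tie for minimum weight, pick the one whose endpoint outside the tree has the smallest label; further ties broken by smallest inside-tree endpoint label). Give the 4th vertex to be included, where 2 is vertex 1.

1

Prim, starting at 2.
Step 1: frontier [2-3 2, 2-4 5, 2-5 6] → take 2-3 (2); add 3.
Step 2: frontier [2-4 5, 2-5 6, 3-5 10, 1-3 14, 3-4 16] → take 2-4 (5); add 4.
Step 3: frontier [2-5 6, 3-5 10, 1-3 14, 1-4 6, 4-5 9] → take 1-4 (6); add 1.
Step 4: frontier [1-5 13, 2-5 6, 3-5 10, 4-5 9] → take 2-5 (6); add 5.
Vertex order: 2, 3, 4, 1, 5. The 4th vertex is 1.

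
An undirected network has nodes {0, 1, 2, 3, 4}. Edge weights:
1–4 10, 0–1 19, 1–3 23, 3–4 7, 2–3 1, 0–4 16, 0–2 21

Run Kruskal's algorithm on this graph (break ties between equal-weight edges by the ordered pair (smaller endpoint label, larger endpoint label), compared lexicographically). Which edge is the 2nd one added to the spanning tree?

3-4

Kruskal: consider edges lightest-first.
2–3 (1): add — endpoints in different components.
3–4 (7): add — endpoints in different components.
1–4 (10): add — endpoints in different components.
0–4 (16): add — endpoints in different components.
The 2nd edge added is 3–4.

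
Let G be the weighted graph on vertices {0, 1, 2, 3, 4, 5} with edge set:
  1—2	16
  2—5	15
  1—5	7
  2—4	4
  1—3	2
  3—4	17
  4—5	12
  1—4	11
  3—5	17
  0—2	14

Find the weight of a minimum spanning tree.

38

Kruskal: consider edges lightest-first.
1—3 (2): add — endpoints in different components.
2—4 (4): add — endpoints in different components.
1—5 (7): add — endpoints in different components.
1—4 (11): add — endpoints in different components.
4—5 (12): skip — 4 and 5 already connected.
0—2 (14): add — endpoints in different components.
MST edges: 1—3, 2—4, 1—5, 1—4, 0—2; total weight 2+4+7+11+14 = 38.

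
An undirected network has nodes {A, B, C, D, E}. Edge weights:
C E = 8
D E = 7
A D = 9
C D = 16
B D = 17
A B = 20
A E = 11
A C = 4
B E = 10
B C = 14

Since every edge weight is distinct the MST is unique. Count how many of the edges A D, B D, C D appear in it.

Kruskal's algorithm — process edges by increasing weight (ties by edge label):
A C (4): add. Components now {A,C} {B} {D} {E}
D E (7): add. Components now {A,C} {B} {D,E}
C E (8): add. Components now {A,C,D,E} {B}
A D (9): skip — A and D already connected.
B E (10): add. Components now {A,B,C,D,E}
MST edge set: {A C, D E, C E, B E}.
Of the listed edges, {} are in the MST → 0.

0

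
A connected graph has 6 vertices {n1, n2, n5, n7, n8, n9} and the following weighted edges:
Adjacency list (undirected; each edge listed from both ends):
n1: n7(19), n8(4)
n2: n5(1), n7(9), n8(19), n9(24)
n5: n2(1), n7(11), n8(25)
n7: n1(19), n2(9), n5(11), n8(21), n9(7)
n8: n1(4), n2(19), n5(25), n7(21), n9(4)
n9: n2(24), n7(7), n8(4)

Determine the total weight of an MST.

Prim's algorithm from n8:
Step 1: frontier [n1—n8 4, n8—n9 4, n2—n8 19, n7—n8 21, n5—n8 25] → take n1—n8 (4); add n1.
Step 2: frontier [n1—n7 19, n8—n9 4, n2—n8 19, n7—n8 21, n5—n8 25] → take n8—n9 (4); add n9.
Step 3: frontier [n1—n7 19, n2—n8 19, n7—n8 21, n5—n8 25, n7—n9 7, n2—n9 24] → take n7—n9 (7); add n7.
Step 4: frontier [n2—n7 9, n5—n7 11, n2—n8 19, n5—n8 25, n2—n9 24] → take n2—n7 (9); add n2.
Step 5: frontier [n2—n5 1, n5—n7 11, n5—n8 25] → take n2—n5 (1); add n5.
MST edges: n1—n8, n8—n9, n7—n9, n2—n7, n2—n5; total weight 4+4+7+9+1 = 25.

25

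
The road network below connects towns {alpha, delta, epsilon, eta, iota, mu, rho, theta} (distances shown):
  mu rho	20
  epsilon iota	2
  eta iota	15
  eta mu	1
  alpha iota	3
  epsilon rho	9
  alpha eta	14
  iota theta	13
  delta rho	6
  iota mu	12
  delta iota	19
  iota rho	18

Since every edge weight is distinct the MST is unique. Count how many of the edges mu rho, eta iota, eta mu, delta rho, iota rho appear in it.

2

Kruskal: consider edges lightest-first.
eta mu (1): add — endpoints in different components.
epsilon iota (2): add — endpoints in different components.
alpha iota (3): add — endpoints in different components.
delta rho (6): add — endpoints in different components.
epsilon rho (9): add — endpoints in different components.
iota mu (12): add — endpoints in different components.
iota theta (13): add — endpoints in different components.
MST edge set: {eta mu, epsilon iota, alpha iota, delta rho, epsilon rho, iota mu, iota theta}.
Of the listed edges, {eta mu, delta rho} are in the MST → 2.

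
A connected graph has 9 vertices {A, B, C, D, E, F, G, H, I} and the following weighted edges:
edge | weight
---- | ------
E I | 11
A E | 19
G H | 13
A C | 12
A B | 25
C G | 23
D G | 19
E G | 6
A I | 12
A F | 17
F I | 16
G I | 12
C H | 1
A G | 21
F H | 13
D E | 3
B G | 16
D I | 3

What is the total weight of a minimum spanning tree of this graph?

66

Grow the tree from G using Prim:
Step 1: cheapest edge leaving the tree is E G (6); add E.
Step 2: cheapest edge leaving the tree is D E (3); add D.
Step 3: cheapest edge leaving the tree is D I (3); add I.
Step 4: cheapest edge leaving the tree is A I (12); add A.
Step 5: cheapest edge leaving the tree is A C (12); add C.
Step 6: cheapest edge leaving the tree is C H (1); add H.
Step 7: cheapest edge leaving the tree is F H (13); add F.
Step 8: cheapest edge leaving the tree is B G (16); add B.
MST edges: E G, D E, D I, A I, A C, C H, F H, B G; total weight 6+3+3+12+12+1+13+16 = 66.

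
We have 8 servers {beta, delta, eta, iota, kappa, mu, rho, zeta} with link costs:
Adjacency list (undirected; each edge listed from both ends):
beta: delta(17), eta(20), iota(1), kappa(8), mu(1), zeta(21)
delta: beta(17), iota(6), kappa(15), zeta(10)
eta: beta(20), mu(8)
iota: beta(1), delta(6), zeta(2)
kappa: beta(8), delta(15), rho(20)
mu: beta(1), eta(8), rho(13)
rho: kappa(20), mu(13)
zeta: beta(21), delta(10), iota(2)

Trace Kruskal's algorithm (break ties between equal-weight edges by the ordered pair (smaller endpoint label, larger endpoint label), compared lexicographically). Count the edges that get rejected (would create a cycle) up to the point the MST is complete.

1

Sort edges by weight, then run Kruskal:
beta iota (1): add — endpoints in different components.
beta mu (1): add — endpoints in different components.
iota zeta (2): add — endpoints in different components.
delta iota (6): add — endpoints in different components.
beta kappa (8): add — endpoints in different components.
eta mu (8): add — endpoints in different components.
delta zeta (10): skip — delta and zeta already connected.
mu rho (13): add — endpoints in different components.
Edges rejected before the tree was complete: 1.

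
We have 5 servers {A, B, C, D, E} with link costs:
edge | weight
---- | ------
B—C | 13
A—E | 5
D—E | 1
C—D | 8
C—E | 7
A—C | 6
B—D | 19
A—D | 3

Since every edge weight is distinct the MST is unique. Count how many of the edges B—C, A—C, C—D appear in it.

2

Sort edges by weight, then run Kruskal:
D—E (1): add — endpoints in different components.
A—D (3): add — endpoints in different components.
A—E (5): skip — A and E already connected.
A—C (6): add — endpoints in different components.
C—E (7): skip — C and E already connected.
C—D (8): skip — C and D already connected.
B—C (13): add — endpoints in different components.
MST edge set: {D—E, A—D, A—C, B—C}.
Of the listed edges, {B—C, A—C} are in the MST → 2.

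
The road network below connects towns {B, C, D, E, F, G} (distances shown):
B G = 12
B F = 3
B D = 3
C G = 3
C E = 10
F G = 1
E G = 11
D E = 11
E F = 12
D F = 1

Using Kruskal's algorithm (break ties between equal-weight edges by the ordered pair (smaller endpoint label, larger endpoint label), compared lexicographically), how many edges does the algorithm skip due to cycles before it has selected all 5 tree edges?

1

Sort edges by weight, then run Kruskal:
D F (1): add. Components now {B} {C} {D,F} {E} {G}
F G (1): add. Components now {B} {C} {D,F,G} {E}
B D (3): add. Components now {B,D,F,G} {C} {E}
B F (3): skip — B and F already connected.
C G (3): add. Components now {B,C,D,F,G} {E}
C E (10): add. Components now {B,C,D,E,F,G}
Edges rejected before the tree was complete: 1.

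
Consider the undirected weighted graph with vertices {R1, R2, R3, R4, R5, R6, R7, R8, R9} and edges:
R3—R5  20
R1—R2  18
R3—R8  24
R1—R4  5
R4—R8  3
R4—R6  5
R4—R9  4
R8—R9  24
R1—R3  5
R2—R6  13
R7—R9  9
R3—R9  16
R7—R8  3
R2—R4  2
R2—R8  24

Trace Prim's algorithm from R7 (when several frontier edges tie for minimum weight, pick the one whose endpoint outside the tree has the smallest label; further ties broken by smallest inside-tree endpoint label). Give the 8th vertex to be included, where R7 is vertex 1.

Grow the tree from R7 using Prim:
Step 1: cheapest edge leaving the tree is R7—R8 (3); add R8.
Step 2: cheapest edge leaving the tree is R4—R8 (3); add R4.
Step 3: cheapest edge leaving the tree is R2—R4 (2); add R2.
Step 4: cheapest edge leaving the tree is R4—R9 (4); add R9.
Step 5: cheapest edge leaving the tree is R1—R4 (5); add R1.
Step 6: cheapest edge leaving the tree is R1—R3 (5); add R3.
Step 7: cheapest edge leaving the tree is R4—R6 (5); add R6.
Step 8: cheapest edge leaving the tree is R3—R5 (20); add R5.
Vertex order: R7, R8, R4, R2, R9, R1, R3, R6, R5. The 8th vertex is R6.

R6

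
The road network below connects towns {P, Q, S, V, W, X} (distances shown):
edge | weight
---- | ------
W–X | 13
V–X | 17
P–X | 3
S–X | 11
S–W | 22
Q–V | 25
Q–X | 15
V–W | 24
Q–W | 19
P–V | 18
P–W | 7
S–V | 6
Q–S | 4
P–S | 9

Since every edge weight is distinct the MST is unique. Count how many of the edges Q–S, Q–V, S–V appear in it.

Kruskal: consider edges lightest-first.
P–X (3): add — endpoints in different components.
Q–S (4): add — endpoints in different components.
S–V (6): add — endpoints in different components.
P–W (7): add — endpoints in different components.
P–S (9): add — endpoints in different components.
MST edge set: {P–X, Q–S, S–V, P–W, P–S}.
Of the listed edges, {Q–S, S–V} are in the MST → 2.

2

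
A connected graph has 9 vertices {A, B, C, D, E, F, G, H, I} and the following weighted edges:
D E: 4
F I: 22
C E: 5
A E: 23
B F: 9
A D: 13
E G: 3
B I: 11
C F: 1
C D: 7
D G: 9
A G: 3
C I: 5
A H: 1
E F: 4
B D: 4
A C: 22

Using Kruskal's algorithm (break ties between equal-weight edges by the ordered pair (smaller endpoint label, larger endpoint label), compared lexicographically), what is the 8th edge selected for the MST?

Kruskal: consider edges lightest-first.
A H (1): add — endpoints in different components.
C F (1): add — endpoints in different components.
A G (3): add — endpoints in different components.
E G (3): add — endpoints in different components.
B D (4): add — endpoints in different components.
D E (4): add — endpoints in different components.
E F (4): add — endpoints in different components.
C E (5): skip — C and E already connected.
C I (5): add — endpoints in different components.
The 8th edge added is C I.

C-I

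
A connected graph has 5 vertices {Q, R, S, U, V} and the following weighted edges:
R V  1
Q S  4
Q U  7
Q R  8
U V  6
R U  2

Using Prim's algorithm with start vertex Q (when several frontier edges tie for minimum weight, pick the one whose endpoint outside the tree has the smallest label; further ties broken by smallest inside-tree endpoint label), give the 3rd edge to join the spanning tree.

R-U

Prim's algorithm from Q:
Step 1: cheapest edge leaving the tree is Q S (4); add S.
Step 2: cheapest edge leaving the tree is Q U (7); add U.
Step 3: cheapest edge leaving the tree is R U (2); add R.
Step 4: cheapest edge leaving the tree is R V (1); add V.
The 3rd edge added is R U.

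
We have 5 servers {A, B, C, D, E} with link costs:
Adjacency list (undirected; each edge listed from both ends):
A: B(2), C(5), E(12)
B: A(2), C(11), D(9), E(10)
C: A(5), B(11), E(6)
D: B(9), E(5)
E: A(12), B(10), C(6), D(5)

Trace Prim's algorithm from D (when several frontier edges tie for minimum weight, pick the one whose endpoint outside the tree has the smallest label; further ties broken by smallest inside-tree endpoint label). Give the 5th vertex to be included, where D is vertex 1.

Prim, starting at D.
Step 1: frontier [D-E 5, B-D 9] → take D-E (5); add E.
Step 2: frontier [B-D 9, C-E 6, B-E 10, A-E 12] → take C-E (6); add C.
Step 3: frontier [A-C 5, B-C 11, B-D 9, B-E 10, A-E 12] → take A-C (5); add A.
Step 4: frontier [A-B 2, B-C 11, B-D 9, B-E 10] → take A-B (2); add B.
Vertex order: D, E, C, A, B. The 5th vertex is B.

B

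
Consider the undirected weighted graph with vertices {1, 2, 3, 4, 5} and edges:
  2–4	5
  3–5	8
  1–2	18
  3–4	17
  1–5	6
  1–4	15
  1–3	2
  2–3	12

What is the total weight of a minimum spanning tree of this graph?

25

Kruskal: consider edges lightest-first.
1–3 (2): add. Components now {1,3} {2} {4} {5}
2–4 (5): add. Components now {1,3} {2,4} {5}
1–5 (6): add. Components now {1,3,5} {2,4}
3–5 (8): skip — 3 and 5 already connected.
2–3 (12): add. Components now {1,2,3,4,5}
MST edges: 1–3, 2–4, 1–5, 2–3; total weight 2+5+6+12 = 25.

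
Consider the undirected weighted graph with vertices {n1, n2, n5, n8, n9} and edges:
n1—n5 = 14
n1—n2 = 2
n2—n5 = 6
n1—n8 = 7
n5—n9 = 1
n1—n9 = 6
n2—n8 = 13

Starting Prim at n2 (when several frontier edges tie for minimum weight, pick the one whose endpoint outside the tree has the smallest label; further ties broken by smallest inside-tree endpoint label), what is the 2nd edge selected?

n2-n5

Grow the tree from n2 using Prim:
Step 1: cheapest edge leaving the tree is n1—n2 (2); add n1.
Step 2: cheapest edge leaving the tree is n2—n5 (6); add n5.
Step 3: cheapest edge leaving the tree is n5—n9 (1); add n9.
Step 4: cheapest edge leaving the tree is n1—n8 (7); add n8.
The 2nd edge added is n2—n5.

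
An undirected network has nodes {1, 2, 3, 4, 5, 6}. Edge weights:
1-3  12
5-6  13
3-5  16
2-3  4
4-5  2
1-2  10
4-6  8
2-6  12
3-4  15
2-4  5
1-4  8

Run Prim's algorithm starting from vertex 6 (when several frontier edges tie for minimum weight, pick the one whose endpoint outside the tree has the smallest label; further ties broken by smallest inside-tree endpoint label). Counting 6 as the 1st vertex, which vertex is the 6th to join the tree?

1

Prim's algorithm from 6:
Step 1: frontier [4-6 8, 2-6 12, 5-6 13] → take 4-6 (8); add 4.
Step 2: frontier [4-5 2, 2-4 5, 1-4 8, 3-4 15, 2-6 12, 5-6 13] → take 4-5 (2); add 5.
Step 3: frontier [2-4 5, 1-4 8, 3-4 15, 3-5 16, 2-6 12] → take 2-4 (5); add 2.
Step 4: frontier [2-3 4, 1-2 10, 1-4 8, 3-4 15, 3-5 16] → take 2-3 (4); add 3.
Step 5: frontier [1-2 10, 1-3 12, 1-4 8] → take 1-4 (8); add 1.
Vertex order: 6, 4, 5, 2, 3, 1. The 6th vertex is 1.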